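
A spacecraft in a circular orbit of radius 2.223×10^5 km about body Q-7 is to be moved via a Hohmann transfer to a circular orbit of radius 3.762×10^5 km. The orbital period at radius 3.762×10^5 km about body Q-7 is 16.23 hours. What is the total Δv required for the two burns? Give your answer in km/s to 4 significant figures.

Δv = 11.97 km/s

From Kepler's third law T² = 4π²r³/μ at r = 3.762×10^5 km, T = 16.23 hours = 16.23 × 3600 s = 58428 s: μ = 4π²r³/T² = 6.15707×10^8 km³/s².
Semi-major axis of the transfer orbit: a_t = (2.223×10^5 + 3.762×10^5)/2 = 2.9925×10^5 km.
Circular speed at r₁: v₁ = √(μ/r₁) = √(6.15707×10^8/2.223×10^5) = 52.63 km/s.
On the transfer ellipse at r₁, v² = μ(2/r − 1/a) gives v_p = √[μ(2/r₁ − 1/a_t)] = 59.01 km/s.
First burn Δv₁ = |v_p − v₁| = 6.380 km/s.
At r₂, v₂ = √(μ/r₂) = 40.4555 km/s.
Transfer-orbit speed at r₂: v_a = √[μ(2/r₂ − 1/a_t)] = 34.8683 km/s.
Second burn Δv₂ = |v₂ − v_a| = 5.587 km/s.
Δv = Δv₁ + Δv₂ = 6.380 + 5.587 = 11.97 km/s.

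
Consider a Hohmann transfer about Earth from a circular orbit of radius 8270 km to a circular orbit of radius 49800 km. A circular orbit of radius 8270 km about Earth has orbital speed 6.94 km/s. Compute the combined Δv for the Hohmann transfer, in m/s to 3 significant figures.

From the circular-orbit relation v² = μ/r at r = 8270 km: μ = v²r = (6.94)² × 8270 = 3.98313×10^5 km³/s².
The Hohmann ellipse has a_t = (r₁ + r₂)/2 = 29035 km.
At r₁ the circular-orbit speed is v₁ = √(μ/r₁) = 6.940 km/s.
Transfer-orbit speed at r₁ (v² = μ(2/r − 1/a)): v_p = √[μ(2/r₁ − 1/a_t)] = 9.089 km/s.
First burn Δv₁ = |v_p − v₁| = 2.149 km/s.
Circular speed at r₂: v₂ = √(μ/r₂) = 2.828 km/s.
Transfer-orbit speed at r₂: v_a = √[μ(2/r₂ − 1/a_t)] = 1.509 km/s.
Second burn Δv₂ = |v₂ − v_a| = 1.319 km/s.
Δv = Δv₁ + Δv₂ = 2.149 + 1.319 = 3.468 km/s.

Δv = 3470 m/s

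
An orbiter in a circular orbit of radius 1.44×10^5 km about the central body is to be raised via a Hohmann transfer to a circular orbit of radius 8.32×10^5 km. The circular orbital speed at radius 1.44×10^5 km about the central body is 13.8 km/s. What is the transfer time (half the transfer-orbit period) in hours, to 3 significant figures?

t = 56.8 hours

From the circular-orbit relation v² = μ/r at r = 1.44×10^5 km: μ = v²r = (13.8)² × 1.44×10^5 = 2.74234×10^7 km³/s².
The Hohmann ellipse has a_t = (r₁ + r₂)/2 = 4.880×10^5 km.
Transfer time t = π√(a_t³/μ) = π√((4.880×10^5)³ / 2.74234×10^7) = 2.045×10^5 s.
Converting: 2.045×10^5 s ÷ 3600 s/hour = 56.8 hours.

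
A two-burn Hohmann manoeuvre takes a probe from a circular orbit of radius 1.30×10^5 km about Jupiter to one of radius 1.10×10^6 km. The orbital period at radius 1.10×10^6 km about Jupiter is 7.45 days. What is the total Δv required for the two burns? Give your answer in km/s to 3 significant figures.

From Kepler's third law T² = 4π²r³/μ at r = 1.10×10^6 km, T = 7.45 days = 7.45 × 86400 s = 6.4368×10^5 s: μ = 4π²r³/T² = 1.26823×10^8 km³/s².
Semi-major axis of the transfer orbit: a_t = (1.300×10^5 + 1.100×10^6)/2 = 6.150×10^5 km.
Circular speed at r₁: v₁ = √(μ/r₁) = √(1.26823×10^8/1.300×10^5) = 31.23 km/s.
On the transfer ellipse at r₁, vis-viva gives v_p = √[μ(2/r₁ − 1/a_t)] = 41.77 km/s.
First burn Δv₁ = |v_p − v₁| = 10.54 km/s.
Circular speed at r₂: v₂ = √(μ/r₂) = 10.7375 km/s.
Transfer-orbit speed at r₂: v_a = √[μ(2/r₂ − 1/a_t)] = 4.93670 km/s.
Second burn Δv₂ = |v₂ − v_a| = 5.801 km/s.
Δv = Δv₁ + Δv₂ = 10.54 + 5.801 = 16.34 km/s.

Δv = 16.3 km/s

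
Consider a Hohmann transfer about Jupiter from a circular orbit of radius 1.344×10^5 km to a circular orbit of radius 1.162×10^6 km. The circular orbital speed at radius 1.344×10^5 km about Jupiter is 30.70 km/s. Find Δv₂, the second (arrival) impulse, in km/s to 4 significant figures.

From the circular-orbit relation v² = μ/r at r = 1.344×10^5 km: μ = v²r = (30.70)² × 1.344×10^5 = 1.26671×10^8 km³/s².
The Hohmann ellipse has a_t = (r₁ + r₂)/2 = 6.482×10^5 km.
On the circular orbit at r = 1.162×10^6 km, v_c = √(μ/r) = 10.441 km/s.
Transfer-orbit speed at the same r (vis-viva, a = a_t): v_t = √[μ(2/r − 1/a_t)] = 4.7542 km/s.
Δv₂ = |v_t − v_c| = |4.7542 − 10.441| = 5.687 km/s.

Δv₂ = 5.687 km/s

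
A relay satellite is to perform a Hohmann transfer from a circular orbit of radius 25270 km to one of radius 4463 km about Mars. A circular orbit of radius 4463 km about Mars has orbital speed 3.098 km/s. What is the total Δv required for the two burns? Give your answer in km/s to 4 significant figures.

Δv = 1.530 km/s

From the circular-orbit relation v² = μ/r at r = 4463 km: μ = v²r = (3.098)² × 4463 = 42834.1 km³/s².
Transfer-ellipse semi-major axis a_t = (r₁ + r₂)/2 = (25270 + 4463)/2 = 14866.5 km.
Circular speed at r₁: v₁ = √(μ/r₁) = √(42834.1/25270) = 1.30194 km/s.
Transfer-orbit speed at r₁ (vis-viva): v_a = √[μ(2/r₁ − 1/a_t)] = 0.713348 km/s.
First burn Δv₁ = |v_a − v₁| = 0.5886 km/s.
At r₂, v₂ = √(μ/r₂) = 3.0980 km/s.
Transfer-orbit speed at r₂: v_p = √[μ(2/r₂ − 1/a_t)] = 4.0391 km/s.
Second burn Δv₂ = |v₂ − v_p| = 0.9411 km/s.
Δv = Δv₁ + Δv₂ = 0.5886 + 0.9411 = 1.530 km/s.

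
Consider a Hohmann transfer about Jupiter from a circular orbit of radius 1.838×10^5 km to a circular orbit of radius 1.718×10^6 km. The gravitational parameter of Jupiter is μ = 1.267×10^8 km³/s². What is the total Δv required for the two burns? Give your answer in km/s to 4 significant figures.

Δv = 13.85 km/s

Transfer-ellipse semi-major axis a_t = (r₁ + r₂)/2 = (1.838×10^5 + 1.718×10^6)/2 = 9.509×10^5 km.
Circular speed at r₁: v₁ = √(μ/r₁) = √(1.267×10^8/1.838×10^5) = 26.25521 km/s.
On the transfer ellipse at r₁, vis-viva gives v_p = √[μ(2/r₁ − 1/a_t)] = 35.29065 km/s.
First burn Δv₁ = |v_p − v₁| = 9.035 km/s.
Circular speed at r₂: v₂ = √(μ/r₂) = 8.588 km/s.
Transfer-orbit speed at r₂: v_a = √[μ(2/r₂ − 1/a_t)] = 3.776 km/s.
Second burn Δv₂ = |v₂ − v_a| = 4.812 km/s.
Total Δv = Δv₁ + Δv₂ = 13.85 km/s.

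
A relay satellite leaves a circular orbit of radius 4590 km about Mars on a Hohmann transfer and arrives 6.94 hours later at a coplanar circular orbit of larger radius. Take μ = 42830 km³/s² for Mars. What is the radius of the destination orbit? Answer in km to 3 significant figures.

r₂ = 23300 km

Transfer time t = 6.94 hours = 24984 s, and t = π√(a_t³/μ).
So a_t = (μ t²/π²)^(1/3) = (42830 × (24984)² / π²)^(1/3) = 13940 km.
Since a_t = (r₁ + r₂)/2, r₂ = 2a_t − r₁ = 2×13940 − 4590 = 23290 km.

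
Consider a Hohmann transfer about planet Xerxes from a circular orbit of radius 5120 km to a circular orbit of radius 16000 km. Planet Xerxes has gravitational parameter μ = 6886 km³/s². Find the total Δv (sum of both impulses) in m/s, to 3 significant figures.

The Hohmann ellipse has a_t = (r₁ + r₂)/2 = 10560 km.
At r₁ the circular-orbit speed is v₁ = √(μ/r₁) = 1.1597 km/s.
On the transfer ellipse at r₁, vis-viva equation gives v_p = √[μ(2/r₁ − 1/a_t)] = 1.4275 km/s.
First burn Δv₁ = |v_p − v₁| = 0.2678 km/s.
At r₂, v₂ = √(μ/r₂) = 0.6560 km/s.
Transfer-orbit speed at r₂: v_a = √[μ(2/r₂ − 1/a_t)] = 0.4568 km/s.
Second burn Δv₂ = |v₂ − v_a| = 0.1992 km/s.
Δv = Δv₁ + Δv₂ = 0.2678 + 0.1992 = 0.4670 km/s.

Δv = 467 m/s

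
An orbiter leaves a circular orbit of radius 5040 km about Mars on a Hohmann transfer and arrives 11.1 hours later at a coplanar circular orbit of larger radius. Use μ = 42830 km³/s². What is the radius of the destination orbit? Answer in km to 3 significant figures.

Transfer time t = 11.1 hours = 39960 s, and t = π√(a_t³/μ).
So a_t = (μ t²/π²)^(1/3) = (42830 × (39960)² / π²)^(1/3) = 19065 km.
Since a_t = (r₁ + r₂)/2, r₂ = 2a_t − r₁ = 2×19065 − 5040 = 33090 km.

r₂ = 33100 km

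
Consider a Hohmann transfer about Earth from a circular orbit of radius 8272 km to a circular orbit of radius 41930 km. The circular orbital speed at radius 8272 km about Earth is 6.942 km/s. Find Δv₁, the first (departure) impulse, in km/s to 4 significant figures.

Δv₁ = 2.030 km/s

From the circular-orbit relation v² = μ/r at r = 8272 km: μ = v²r = (6.942)² × 8272 = 3.98639×10^5 km³/s².
Semi-major axis of the transfer orbit: a_t = (8272 + 41930)/2 = 25101 km.
On the circular orbit at r = 8272 km, v_c = √(μ/r) = 6.942 km/s.
Vis-viva on the transfer ellipse at r = 8272 km gives v_t = √[μ(2/r − 1/a_t)] = 8.972 km/s.
Δv₁ = |v_t − v_c| = |8.972 − 6.942| = 2.030 km/s.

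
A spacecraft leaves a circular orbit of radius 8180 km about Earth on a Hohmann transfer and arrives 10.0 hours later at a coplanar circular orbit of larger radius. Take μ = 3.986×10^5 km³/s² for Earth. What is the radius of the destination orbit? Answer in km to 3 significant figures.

Transfer time t = 10.0 hours = 36000 s, and t = π√(a_t³/μ).
So a_t = (μ t²/π²)^(1/3) = (3.986×10^5 × (36000)² / π²)^(1/3) = 37407 km.
Since a_t = (r₁ + r₂)/2, r₂ = 2a_t − r₁ = 2×37407 − 8180 = 66634 km.

r₂ = 66600 km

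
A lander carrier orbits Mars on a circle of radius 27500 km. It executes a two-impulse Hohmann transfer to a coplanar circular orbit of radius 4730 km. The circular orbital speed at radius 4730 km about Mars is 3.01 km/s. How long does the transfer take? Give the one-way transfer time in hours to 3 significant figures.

t = 8.62 hours

From the circular-orbit relation v² = μ/r at r = 4730 km: μ = v²r = (3.01)² × 4730 = 42854.3 km³/s².
Transfer-ellipse semi-major axis a_t = (r₁ + r₂)/2 = (27500 + 4730)/2 = 16115 km.
Transfer time t = π√(a_t³/μ) = π√((16115)³ / 42854.3) = 31045 s.
Converting: 31045 s ÷ 3600 s/hour = 8.62 hours.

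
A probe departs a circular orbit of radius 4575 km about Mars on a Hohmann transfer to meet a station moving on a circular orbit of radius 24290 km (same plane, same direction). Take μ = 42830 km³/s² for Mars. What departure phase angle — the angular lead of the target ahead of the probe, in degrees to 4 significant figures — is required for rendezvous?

φ = 97.56°

The Hohmann ellipse has a_t = (r₁ + r₂)/2 = 14432.5 km.
The half-period of the transfer ellipse is t = π√(a_t³/μ) = 26320 s.
Target angular speed ω₂ = √(μ/r₂³) = 5.467×10^-5 rad/s.
Angle swept by the target during transfer: ω₂·t = 1.4389 rad = 82.44°.
Arrival is 180° from departure on the ellipse, so φ = 180° − 82.44° = 97.56°.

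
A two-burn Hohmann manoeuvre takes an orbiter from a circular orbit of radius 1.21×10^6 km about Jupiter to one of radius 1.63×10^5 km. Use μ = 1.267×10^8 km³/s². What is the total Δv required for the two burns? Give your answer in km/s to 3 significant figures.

Δv = 14.4 km/s

The Hohmann ellipse has a_t = (r₁ + r₂)/2 = 6.865×10^5 km.
Circular speed at r₁: v₁ = √(μ/r₁) = √(1.267×10^8/1.210×10^6) = 10.233 km/s.
Transfer-orbit speed at r₁ (vis-viva): v_a = √[μ(2/r₁ − 1/a_t)] = 4.9862 km/s.
First burn Δv₁ = |v_a − v₁| = 5.247 km/s.
At r₂, v₂ = √(μ/r₂) = 27.880 km/s.
Transfer-orbit speed at r₂: v_p = √[μ(2/r₂ − 1/a_t)] = 37.014 km/s.
Second burn Δv₂ = |v₂ − v_p| = 9.134 km/s.
Total Δv = Δv₁ + Δv₂ = 14.38 km/s.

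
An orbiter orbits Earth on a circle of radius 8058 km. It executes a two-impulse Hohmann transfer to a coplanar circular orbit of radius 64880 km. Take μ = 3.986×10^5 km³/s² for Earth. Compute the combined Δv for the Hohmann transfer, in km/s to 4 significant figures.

Δv = 3.661 km/s

Semi-major axis of the transfer orbit: a_t = (8058 + 64880)/2 = 36469 km.
At r₁ the circular-orbit speed is v₁ = √(μ/r₁) = 7.0332 km/s.
Transfer-orbit speed at r₁ (v² = μ(2/r − 1/a)): v_p = √[μ(2/r₁ − 1/a_t)] = 9.3810 km/s.
First burn Δv₁ = |v_p − v₁| = 2.3478 km/s.
Circular speed at r₂: v₂ = √(μ/r₂) = 2.4786 km/s.
Transfer-orbit speed at r₂: v_a = √[μ(2/r₂ − 1/a_t)] = 1.1651 km/s.
Second burn Δv₂ = |v₂ − v_a| = 1.3135 km/s.
Δv = Δv₁ + Δv₂ = 2.3478 + 1.3135 = 3.661 km/s.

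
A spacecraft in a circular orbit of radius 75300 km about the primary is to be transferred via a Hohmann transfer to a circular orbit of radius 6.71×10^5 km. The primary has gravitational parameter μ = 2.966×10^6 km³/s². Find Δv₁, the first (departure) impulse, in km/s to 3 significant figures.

Transfer-ellipse semi-major axis a_t = (r₁ + r₂)/2 = (75300 + 6.710×10^5)/2 = 3.7315×10^5 km.
Circular speed at r = 75300 km: v_c = √(μ/r) = 6.276 km/s.
Vis-viva on the transfer ellipse at r = 75300 km gives v_t = √[μ(2/r − 1/a_t)] = 8.416 km/s.
Δv₁ = |v_t − v_c| = |8.416 − 6.276| = 2.140 km/s.

Δv₁ = 2.14 km/s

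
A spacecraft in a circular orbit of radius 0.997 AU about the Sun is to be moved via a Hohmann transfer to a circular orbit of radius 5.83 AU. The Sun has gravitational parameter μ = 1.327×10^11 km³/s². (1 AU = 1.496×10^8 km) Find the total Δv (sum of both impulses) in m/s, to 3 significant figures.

In km: r₁ = 0.997 × 1.496×10^8 = 1.491512×10^8 km; r₂ = 5.83 × 1.496×10^8 = 8.72168×10^8 km.
Transfer-ellipse semi-major axis a_t = (r₁ + r₂)/2 = (1.491512×10^8 + 8.72168×10^8)/2 = 5.106596×10^8 km.
Circular speed at r₁: v₁ = √(μ/r₁) = √(1.327×10^11/1.491512×10^8) = 29.828 km/s.
Transfer-orbit speed at r₁ (vis-viva equation): v_p = √[μ(2/r₁ − 1/a_t)] = 38.981 km/s.
First burn Δv₁ = |v_p − v₁| = 9.153 km/s.
At r₂, v₂ = √(μ/r₂) = 12.335 km/s.
Transfer-orbit speed at r₂: v_a = √[μ(2/r₂ − 1/a_t)] = 6.6663 km/s.
Second burn Δv₂ = |v₂ − v_a| = 5.669 km/s.
Δv = Δv₁ + Δv₂ = 9.153 + 5.669 = 14.82 km/s.

Δv = 14800 m/s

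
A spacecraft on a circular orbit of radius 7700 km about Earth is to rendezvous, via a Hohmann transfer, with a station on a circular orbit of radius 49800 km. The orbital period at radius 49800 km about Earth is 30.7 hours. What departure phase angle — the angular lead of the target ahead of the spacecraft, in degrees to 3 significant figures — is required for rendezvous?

φ = 101°

From Kepler's third law T² = 4π²r³/μ at r = 49800 km, T = 30.7 hours = 30.7 × 3600 s = 1.1052×10^5 s: μ = 4π²r³/T² = 3.99177×10^5 km³/s².
Semi-major axis of the transfer orbit: a_t = (7700 + 49800)/2 = 28750 km.
Transfer time t = π√(a_t³/μ) = 24240 s.
The target's mean motion on its circular orbit is ω₂ = √(μ/r₂³) = 5.685×10^-5 rad/s.
Angle swept by the target during transfer: ω₂·t = 1.37804 rad = 78.96°.
Arrival is 180° from departure on the ellipse, so φ = 180° − 78.96° = 101°.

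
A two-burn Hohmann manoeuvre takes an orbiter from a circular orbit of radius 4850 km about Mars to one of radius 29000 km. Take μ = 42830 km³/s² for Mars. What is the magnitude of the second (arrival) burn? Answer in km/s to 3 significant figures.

Δv₂ = 0.565 km/s

The Hohmann ellipse has a_t = (r₁ + r₂)/2 = 16925 km.
On the circular orbit at r = 29000 km, v_c = √(μ/r) = 1.21528 km/s.
Transfer-orbit speed at the same r (vis-viva, a = a_t): v_t = √[μ(2/r − 1/a_t)] = 0.650551 km/s.
Δv₂ = |v_t − v_c| = |0.650551 − 1.21528| = 0.5647 km/s.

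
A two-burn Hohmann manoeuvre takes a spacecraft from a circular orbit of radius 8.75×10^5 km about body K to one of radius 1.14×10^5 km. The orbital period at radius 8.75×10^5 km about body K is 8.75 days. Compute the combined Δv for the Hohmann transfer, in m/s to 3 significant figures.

Δv = 10400 m/s

From Kepler's third law T² = 4π²r³/μ at r = 8.75×10^5 km, T = 8.75 days = 8.75 × 86400 s = 7.560×10^5 s: μ = 4π²r³/T² = 4.62743×10^7 km³/s².
Transfer-ellipse semi-major axis a_t = (r₁ + r₂)/2 = (8.750×10^5 + 1.140×10^5)/2 = 4.945×10^5 km.
Circular speed at r₁: v₁ = √(μ/r₁) = √(4.62743×10^7/8.750×10^5) = 7.27221 km/s.
Transfer-orbit speed at r₁ (vis-viva equation): v_a = √[μ(2/r₁ − 1/a_t)] = 3.49169 km/s.
First burn Δv₁ = |v_a − v₁| = 3.781 km/s.
Circular speed at r₂: v₂ = √(μ/r₂) = 20.147 km/s.
Transfer-orbit speed at r₂: v_p = √[μ(2/r₂ − 1/a_t)] = 26.800 km/s.
Second burn Δv₂ = |v₂ − v_p| = 6.653 km/s.
Δv = Δv₁ + Δv₂ = 3.781 + 6.653 = 10.43 km/s.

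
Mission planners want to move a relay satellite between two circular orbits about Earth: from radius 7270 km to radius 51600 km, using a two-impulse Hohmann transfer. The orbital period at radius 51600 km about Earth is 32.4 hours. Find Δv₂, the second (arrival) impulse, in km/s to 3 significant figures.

Δv₂ = 1.40 km/s

From Kepler's third law T² = 4π²r³/μ at r = 51600 km, T = 32.4 hours = 32.4 × 3600 s = 1.1664×10^5 s: μ = 4π²r³/T² = 3.98670×10^5 km³/s².
Semi-major axis of the transfer orbit: a_t = (7270 + 51600)/2 = 29435 km.
Circular speed at r = 51600 km: v_c = √(μ/r) = 2.7796 km/s.
Transfer-orbit speed at the same r (vis-viva, a = a_t): v_t = √[μ(2/r − 1/a_t)] = 1.3814 km/s.
Δv₂ = |v_t − v_c| = |1.3814 − 2.7796| = 1.398 km/s.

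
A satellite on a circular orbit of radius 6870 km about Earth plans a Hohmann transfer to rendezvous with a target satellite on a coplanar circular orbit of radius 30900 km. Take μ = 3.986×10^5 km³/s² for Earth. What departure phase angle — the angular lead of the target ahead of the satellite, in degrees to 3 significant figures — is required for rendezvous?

φ = 94.0°

Transfer-ellipse semi-major axis a_t = (r₁ + r₂)/2 = (6870 + 30900)/2 = 18885 km.
The half-period of the transfer ellipse is t = π√(a_t³/μ) = 12914 s.
Target angular speed ω₂ = √(μ/r₂³) = 1.1623×10^-4 rad/s.
Angle swept by the target during transfer: ω₂·t = 1.501 rad = 86.00°.
The satellite traverses 180° on the transfer ellipse, so the target must lead by 180° − 86.00° = 94.0°.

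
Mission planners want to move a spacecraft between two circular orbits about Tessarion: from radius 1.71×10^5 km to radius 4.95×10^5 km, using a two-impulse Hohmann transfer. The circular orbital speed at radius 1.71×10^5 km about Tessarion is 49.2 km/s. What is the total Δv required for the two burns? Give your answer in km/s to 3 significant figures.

From the circular-orbit relation v² = μ/r at r = 1.71×10^5 km: μ = v²r = (49.2)² × 1.71×10^5 = 4.13929×10^8 km³/s².
Transfer-ellipse semi-major axis a_t = (r₁ + r₂)/2 = (1.710×10^5 + 4.950×10^5)/2 = 3.330×10^5 km.
Circular speed at r₁: v₁ = √(μ/r₁) = √(4.13929×10^8/1.710×10^5) = 49.200 km/s.
Transfer-orbit speed at r₁ (vis-viva): v_p = √[μ(2/r₁ − 1/a_t)] = 59.985 km/s.
First burn Δv₁ = |v_p − v₁| = 10.785 km/s.
At r₂, v₂ = √(μ/r₂) = 28.9175 km/s.
Transfer-orbit speed at r₂: v_a = √[μ(2/r₂ − 1/a_t)] = 20.7222 km/s.
Second burn Δv₂ = |v₂ − v_a| = 8.1953 km/s.
Δv = Δv₁ + Δv₂ = 10.785 + 8.1953 = 18.98 km/s.

Δv = 19.0 km/s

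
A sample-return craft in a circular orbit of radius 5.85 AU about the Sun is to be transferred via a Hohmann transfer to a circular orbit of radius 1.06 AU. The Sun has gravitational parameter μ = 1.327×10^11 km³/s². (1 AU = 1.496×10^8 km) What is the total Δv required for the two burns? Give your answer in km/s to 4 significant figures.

Δv = 14.21 km/s

In km: r₁ = 5.85 × 1.496×10^8 = 8.7516×10^8 km; r₂ = 1.06 × 1.496×10^8 = 1.58576×10^8 km.
The Hohmann ellipse has a_t = (r₁ + r₂)/2 = 5.16868×10^8 km.
At r₁ the circular-orbit speed is v₁ = √(μ/r₁) = 12.314 km/s.
On the transfer ellipse at r₁, vis-viva gives v_a = √[μ(2/r₁ − 1/a_t)] = 6.8206 km/s.
First burn Δv₁ = |v_a − v₁| = 5.493 km/s.
Circular speed at r₂: v₂ = √(μ/r₂) = 28.928 km/s.
Transfer-orbit speed at r₂: v_p = √[μ(2/r₂ − 1/a_t)] = 37.642 km/s.
Second burn Δv₂ = |v₂ − v_p| = 8.714 km/s.
Total Δv = Δv₁ + Δv₂ = 14.21 km/s.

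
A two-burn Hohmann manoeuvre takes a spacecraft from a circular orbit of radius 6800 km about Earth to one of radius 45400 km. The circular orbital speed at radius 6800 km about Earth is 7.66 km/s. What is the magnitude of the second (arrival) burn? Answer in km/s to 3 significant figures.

Δv₂ = 1.45 km/s

From the circular-orbit relation v² = μ/r at r = 6800 km: μ = v²r = (7.66)² × 6800 = 3.98994×10^5 km³/s².
Semi-major axis of the transfer orbit: a_t = (6800 + 45400)/2 = 26100 km.
On the circular orbit at r = 45400 km, v_c = √(μ/r) = 2.9645 km/s.
Vis-viva on the transfer ellipse at r = 45400 km gives v_t = √[μ(2/r − 1/a_t)] = 1.5132 km/s.
Δv₂ = |v_t − v_c| = |1.5132 − 2.9645| = 1.451 km/s.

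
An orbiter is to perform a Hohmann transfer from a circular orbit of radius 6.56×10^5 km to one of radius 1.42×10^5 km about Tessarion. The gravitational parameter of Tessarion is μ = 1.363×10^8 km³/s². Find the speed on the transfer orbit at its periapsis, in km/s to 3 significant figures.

Transfer-ellipse semi-major axis a_t = (r₁ + r₂)/2 = (6.560×10^5 + 1.420×10^5)/2 = 3.990×10^5 km.
The periapsis of the transfer ellipse is at r = 1.420×10^5 km.
Vis-viva: v = √[μ(2/r − 1/a_t)] = √[1.363×10^8 × (2/1.420×10^5 − 1/3.990×10^5)] = 39.73 km/s.

v = 39.7 km/s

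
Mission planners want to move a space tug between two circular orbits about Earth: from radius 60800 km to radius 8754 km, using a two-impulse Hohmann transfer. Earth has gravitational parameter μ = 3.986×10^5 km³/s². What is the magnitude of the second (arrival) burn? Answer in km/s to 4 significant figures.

Δv₂ = 2.174 km/s

Transfer-ellipse semi-major axis a_t = (r₁ + r₂)/2 = (60800 + 8754)/2 = 34777 km.
Circular speed at r = 8754 km: v_c = √(μ/r) = 6.748 km/s.
Transfer-orbit speed at the same r (vis-viva, a = a_t): v_t = √[μ(2/r − 1/a_t)] = 8.922 km/s.
Δv₂ = |v_t − v_c| = |8.922 − 6.748| = 2.174 km/s.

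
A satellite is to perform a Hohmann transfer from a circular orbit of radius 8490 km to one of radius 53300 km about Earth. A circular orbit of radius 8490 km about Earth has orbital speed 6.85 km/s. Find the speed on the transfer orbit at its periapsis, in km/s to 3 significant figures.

v = 9.00 km/s

From the circular-orbit relation v² = μ/r at r = 8490 km: μ = v²r = (6.85)² × 8490 = 3.98372×10^5 km³/s².
Semi-major axis of the transfer orbit: a_t = (8490 + 53300)/2 = 30895 km.
At periapsis, r = 8490 km.
Vis-viva: v = √[μ(2/r − 1/a_t)] = √[3.98372×10^5 × (2/8490 − 1/30895)] = 8.997 km/s.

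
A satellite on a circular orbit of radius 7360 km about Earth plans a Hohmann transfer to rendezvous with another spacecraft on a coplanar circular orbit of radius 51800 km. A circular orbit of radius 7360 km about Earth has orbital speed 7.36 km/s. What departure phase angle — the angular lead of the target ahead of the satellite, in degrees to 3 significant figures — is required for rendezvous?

From the circular-orbit relation v² = μ/r at r = 7360 km: μ = v²r = (7.36)² × 7360 = 3.98688×10^5 km³/s².
The Hohmann ellipse has a_t = (r₁ + r₂)/2 = 29580 km.
Transfer time t = π√(a_t³/μ) = 25312.23 s.
Target angular speed ω₂ = √(μ/r₂³) = 5.355772×10^-5 rad/s.
Angle swept by the target during transfer: ω₂·t = 1.35567 rad = 77.67°.
Arrival is 180° from departure on the ellipse, so φ = 180° − 77.67° = 102°.

φ = 102°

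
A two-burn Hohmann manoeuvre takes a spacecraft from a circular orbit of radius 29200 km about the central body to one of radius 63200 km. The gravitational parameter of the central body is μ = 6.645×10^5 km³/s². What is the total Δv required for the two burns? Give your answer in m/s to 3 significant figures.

Δv = 1470 m/s

Semi-major axis of the transfer orbit: a_t = (29200 + 63200)/2 = 46200 km.
At r₁ the circular-orbit speed is v₁ = √(μ/r₁) = 4.7704 km/s.
Transfer-orbit speed at r₁ (vis-viva): v_p = √[μ(2/r₁ − 1/a_t)] = 5.5795 km/s.
First burn Δv₁ = |v_p − v₁| = 0.8091 km/s.
At r₂, v₂ = √(μ/r₂) = 3.2426 km/s.
Transfer-orbit speed at r₂: v_a = √[μ(2/r₂ − 1/a_t)] = 2.5779 km/s.
Second burn Δv₂ = |v₂ − v_a| = 0.6647 km/s.
Total Δv = Δv₁ + Δv₂ = 1.474 km/s.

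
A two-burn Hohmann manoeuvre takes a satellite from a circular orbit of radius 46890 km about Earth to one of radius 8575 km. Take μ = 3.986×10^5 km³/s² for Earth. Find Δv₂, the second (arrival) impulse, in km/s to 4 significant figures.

Δv₂ = 2.047 km/s

Semi-major axis of the transfer orbit: a_t = (46890 + 8575)/2 = 27732.5 km.
On the circular orbit at r = 8575 km, v_c = √(μ/r) = 6.818 km/s.
Transfer-orbit speed at the same r (vis-viva, a = a_t): v_t = √[μ(2/r − 1/a_t)] = 8.865 km/s.
Δv₂ = |v_t − v_c| = |8.865 − 6.818| = 2.047 km/s.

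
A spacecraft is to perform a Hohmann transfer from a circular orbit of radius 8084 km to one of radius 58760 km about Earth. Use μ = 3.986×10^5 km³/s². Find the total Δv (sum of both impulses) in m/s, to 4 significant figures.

The Hohmann ellipse has a_t = (r₁ + r₂)/2 = 33422 km.
At r₁ the circular-orbit speed is v₁ = √(μ/r₁) = 7.02191 km/s.
Transfer-orbit speed at r₁ (vis-viva equation): v_p = √[μ(2/r₁ − 1/a_t)] = 9.31065 km/s.
First burn Δv₁ = |v_p − v₁| = 2.2887 km/s.
At r₂, v₂ = √(μ/r₂) = 2.6045 km/s.
Transfer-orbit speed at r₂: v_a = √[μ(2/r₂ − 1/a_t)] = 1.2809 km/s.
Second burn Δv₂ = |v₂ − v_a| = 1.3236 km/s.
Δv = Δv₁ + Δv₂ = 2.2887 + 1.3236 = 3.612 km/s.

Δv = 3612 m/s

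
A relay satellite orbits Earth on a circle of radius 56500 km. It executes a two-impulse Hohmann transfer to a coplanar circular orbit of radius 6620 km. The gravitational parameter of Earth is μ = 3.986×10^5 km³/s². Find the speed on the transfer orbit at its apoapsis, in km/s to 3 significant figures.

v = 1.22 km/s

The Hohmann ellipse has a_t = (r₁ + r₂)/2 = 31560 km.
The apoapsis of the transfer ellipse is at r = 56500 km.
From the vis-viva equation, v = √[μ(2/r − 1/a_t)] = 1.216 km/s.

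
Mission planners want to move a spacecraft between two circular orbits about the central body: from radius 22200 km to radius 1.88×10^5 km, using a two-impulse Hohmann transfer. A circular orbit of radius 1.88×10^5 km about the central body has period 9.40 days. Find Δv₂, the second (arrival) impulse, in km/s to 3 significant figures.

From Kepler's third law T² = 4π²r³/μ at r = 1.88×10^5 km, T = 9.40 days = 9.40 × 86400 s = 8.1216×10^5 s: μ = 4π²r³/T² = 3.97695×10^5 km³/s².
Semi-major axis of the transfer orbit: a_t = (22200 + 1.880×10^5)/2 = 1.051×10^5 km.
On the circular orbit at r = 1.880×10^5 km, v_c = √(μ/r) = 1.45444 km/s.
Vis-viva on the transfer ellipse at r = 1.880×10^5 km gives v_t = √[μ(2/r − 1/a_t)] = 0.668454 km/s.
Δv₂ = |v_t − v_c| = |0.668454 − 1.45444| = 0.7860 km/s.

Δv₂ = 0.786 km/s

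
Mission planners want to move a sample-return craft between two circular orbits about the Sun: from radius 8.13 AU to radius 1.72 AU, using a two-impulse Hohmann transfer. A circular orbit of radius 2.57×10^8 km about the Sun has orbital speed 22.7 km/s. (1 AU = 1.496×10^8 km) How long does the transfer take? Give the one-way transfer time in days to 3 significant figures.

From the circular-orbit relation v² = μ/r at r = 2.57×10^8 km: μ = v²r = (22.7)² × 2.57×10^8 = 1.32430×10^11 km³/s².
In km: r₁ = 8.13 × 1.496×10^8 = 1.216248×10^9 km; r₂ = 1.72 × 1.496×10^8 = 2.57312×10^8 km.
Transfer-ellipse semi-major axis a_t = (r₁ + r₂)/2 = (1.216248×10^9 + 2.57312×10^8)/2 = 7.3678×10^8 km.
Transfer time t = π√(a_t³/μ) = π√((7.3678×10^8)³ / 1.32430×10^11) = 1.726×10^8 s.
Converting: 1.726×10^8 s ÷ 86400 s/day = 2000 days.

t = 2000 days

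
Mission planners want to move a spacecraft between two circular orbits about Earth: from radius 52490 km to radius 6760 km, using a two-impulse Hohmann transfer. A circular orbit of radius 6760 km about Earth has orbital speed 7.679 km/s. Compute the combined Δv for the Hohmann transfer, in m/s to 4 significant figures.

From the circular-orbit relation v² = μ/r at r = 6760 km: μ = v²r = (7.679)² × 6760 = 3.98617×10^5 km³/s².
Transfer-ellipse semi-major axis a_t = (r₁ + r₂)/2 = (52490 + 6760)/2 = 29625 km.
At r₁ the circular-orbit speed is v₁ = √(μ/r₁) = 2.75575 km/s.
On the transfer ellipse at r₁, v² = μ(2/r − 1/a) gives v_a = √[μ(2/r₁ − 1/a_t)] = 1.31639 km/s.
First burn Δv₁ = |v_a − v₁| = 1.4394 km/s.
Circular speed at r₂: v₂ = √(μ/r₂) = 7.67900 km/s.
Transfer-orbit speed at r₂: v_p = √[μ(2/r₂ − 1/a_t)] = 10.2215 km/s.
Second burn Δv₂ = |v₂ − v_p| = 2.5425 km/s.
Δv = Δv₁ + Δv₂ = 1.4394 + 2.5425 = 3.982 km/s.

Δv = 3982 m/s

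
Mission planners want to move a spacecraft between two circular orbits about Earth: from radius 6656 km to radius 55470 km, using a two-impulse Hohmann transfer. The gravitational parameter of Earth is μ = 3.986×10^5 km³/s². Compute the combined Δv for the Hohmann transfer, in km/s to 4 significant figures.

Δv = 4.042 km/s

Transfer-ellipse semi-major axis a_t = (r₁ + r₂)/2 = (6656 + 55470)/2 = 31063 km.
Circular speed at r₁: v₁ = √(μ/r₁) = √(3.986×10^5/6656) = 7.73859 km/s.
On the transfer ellipse at r₁, v² = μ(2/r − 1/a) gives v_p = √[μ(2/r₁ − 1/a_t)] = 10.3412 km/s.
First burn Δv₁ = |v_p − v₁| = 2.6026 km/s.
At r₂, v₂ = √(μ/r₂) = 2.68065 km/s.
Transfer-orbit speed at r₂: v_a = √[μ(2/r₂ − 1/a_t)] = 1.24086 km/s.
Second burn Δv₂ = |v₂ − v_a| = 1.4398 km/s.
Δv = Δv₁ + Δv₂ = 2.6026 + 1.4398 = 4.042 km/s.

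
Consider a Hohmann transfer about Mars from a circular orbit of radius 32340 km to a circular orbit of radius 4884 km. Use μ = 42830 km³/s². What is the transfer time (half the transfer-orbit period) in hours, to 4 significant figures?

t = 10.71 hours

Transfer-ellipse semi-major axis a_t = (r₁ + r₂)/2 = (32340 + 4884)/2 = 18612 km.
Transfer time t = π√(a_t³/μ) = π√((18612)³ / 42830) = 38540 s.
Converting: 38540 s ÷ 3600 s/hour = 10.71 hours.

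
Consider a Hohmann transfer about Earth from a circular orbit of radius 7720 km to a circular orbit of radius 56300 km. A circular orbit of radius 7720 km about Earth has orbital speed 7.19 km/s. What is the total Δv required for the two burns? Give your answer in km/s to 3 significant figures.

Δv = 3.70 km/s

From the circular-orbit relation v² = μ/r at r = 7720 km: μ = v²r = (7.19)² × 7720 = 3.99094×10^5 km³/s².
Semi-major axis of the transfer orbit: a_t = (7720 + 56300)/2 = 32010 km.
At r₁ the circular-orbit speed is v₁ = √(μ/r₁) = 7.190 km/s.
Transfer-orbit speed at r₁ (vis-viva equation): v_p = √[μ(2/r₁ − 1/a_t)] = 9.535 km/s.
First burn Δv₁ = |v_p − v₁| = 2.345 km/s.
Circular speed at r₂: v₂ = √(μ/r₂) = 2.6625 km/s.
Transfer-orbit speed at r₂: v_a = √[μ(2/r₂ − 1/a_t)] = 1.3075 km/s.
Second burn Δv₂ = |v₂ − v_a| = 1.355 km/s.
Δv = Δv₁ + Δv₂ = 2.345 + 1.355 = 3.700 km/s.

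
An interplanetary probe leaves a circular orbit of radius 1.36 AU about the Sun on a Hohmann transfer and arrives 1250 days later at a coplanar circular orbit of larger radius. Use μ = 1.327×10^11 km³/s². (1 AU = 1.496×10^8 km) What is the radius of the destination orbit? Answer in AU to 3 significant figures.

r₂ = 5.85 AU

In km: r₁ = 1.36 × 1.496×10^8 = 2.03456×10^8 km.
Transfer time t = 1250 days = 1.080×10^8 s, and t = π√(a_t³/μ).
So a_t = (μ t²/π²)^(1/3) = (1.327×10^11 × (1.080×10^8)² / π²)^(1/3) = 5.3927×10^8 km.
Since a_t = (r₁ + r₂)/2, r₂ = 2a_t − r₁ = 2×5.3927×10^8 − 2.03456×10^8 = 8.75084×10^8 km.
In AU: r₂ = 8.75084×10^8 / 1.496×10^8 = 5.85 AU.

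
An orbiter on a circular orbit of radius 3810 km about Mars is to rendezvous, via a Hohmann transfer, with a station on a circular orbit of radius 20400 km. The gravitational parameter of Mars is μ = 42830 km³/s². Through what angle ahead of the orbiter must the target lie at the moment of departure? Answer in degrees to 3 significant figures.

Transfer-ellipse semi-major axis a_t = (r₁ + r₂)/2 = (3810 + 20400)/2 = 12105 km.
Transfer time t = π√(a_t³/μ) = 20220 s.
Target angular speed ω₂ = √(μ/r₂³) = 7.103×10^-5 rad/s.
Angle swept by the target during transfer: ω₂·t = 1.436 rad = 82.28°.
Arrival is 180° from departure on the ellipse, so φ = 180° − 82.28° = 97.7°.

φ = 97.7°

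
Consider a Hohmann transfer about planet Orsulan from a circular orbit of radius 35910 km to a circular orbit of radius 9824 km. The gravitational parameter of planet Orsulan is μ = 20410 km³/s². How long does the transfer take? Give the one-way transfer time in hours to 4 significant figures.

t = 21.12 hours

The Hohmann ellipse has a_t = (r₁ + r₂)/2 = 22867 km.
Half the transfer-orbit period gives t = π√(a_t³/μ) = 76040 s.
Converting: 76040 s ÷ 3600 s/hour = 21.12 hours.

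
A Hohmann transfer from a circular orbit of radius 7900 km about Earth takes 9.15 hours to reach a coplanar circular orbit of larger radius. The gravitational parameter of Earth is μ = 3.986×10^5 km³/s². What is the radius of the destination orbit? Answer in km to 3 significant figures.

r₂ = 62600 km

Transfer time t = 9.15 hours = 32940 s, and t = π√(a_t³/μ).
So a_t = (μ t²/π²)^(1/3) = (3.986×10^5 × (32940)² / π²)^(1/3) = 35256 km.
Since a_t = (r₁ + r₂)/2, r₂ = 2a_t − r₁ = 2×35256 − 7900 = 62612 km.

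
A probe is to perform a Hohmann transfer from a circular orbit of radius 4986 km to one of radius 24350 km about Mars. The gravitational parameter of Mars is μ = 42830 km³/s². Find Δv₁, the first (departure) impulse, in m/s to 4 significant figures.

Transfer-ellipse semi-major axis a_t = (r₁ + r₂)/2 = (4986 + 24350)/2 = 14668 km.
On the circular orbit at r = 4986 km, v_c = √(μ/r) = 2.9309 km/s.
Transfer-orbit speed at the same r (vis-viva, a = a_t): v_t = √[μ(2/r − 1/a_t)] = 3.7763 km/s.
Δv₁ = |v_t − v_c| = |3.7763 − 2.9309| = 0.8454 km/s.

Δv₁ = 845.4 m/s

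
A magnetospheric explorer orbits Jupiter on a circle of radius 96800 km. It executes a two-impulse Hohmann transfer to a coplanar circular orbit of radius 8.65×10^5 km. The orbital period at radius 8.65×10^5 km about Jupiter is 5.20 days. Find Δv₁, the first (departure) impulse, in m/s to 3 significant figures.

From Kepler's third law T² = 4π²r³/μ at r = 8.65×10^5 km, T = 5.20 days = 5.20 × 86400 s = 4.4928×10^5 s: μ = 4π²r³/T² = 1.26583×10^8 km³/s².
Semi-major axis of the transfer orbit: a_t = (96800 + 8.650×10^5)/2 = 4.809×10^5 km.
Circular speed at r = 96800 km: v_c = √(μ/r) = 36.16 km/s.
Vis-viva on the transfer ellipse at r = 96800 km gives v_t = √[μ(2/r − 1/a_t)] = 48.50 km/s.
Δv₁ = |v_t − v_c| = |48.50 − 36.16| = 12.34 km/s.

Δv₁ = 12300 m/s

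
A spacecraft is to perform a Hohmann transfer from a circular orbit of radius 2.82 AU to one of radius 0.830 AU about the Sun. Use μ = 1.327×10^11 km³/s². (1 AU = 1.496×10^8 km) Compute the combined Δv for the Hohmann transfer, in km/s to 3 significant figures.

Δv = 13.7 km/s

In km: r₁ = 2.82 × 1.496×10^8 = 4.21872×10^8 km; r₂ = 0.830 × 1.496×10^8 = 1.24168×10^8 km.
Transfer-ellipse semi-major axis a_t = (r₁ + r₂)/2 = (4.21872×10^8 + 1.24168×10^8)/2 = 2.7302×10^8 km.
At r₁ the circular-orbit speed is v₁ = √(μ/r₁) = 17.736 km/s.
On the transfer ellipse at r₁, vis-viva equation gives v_a = √[μ(2/r₁ − 1/a_t)] = 11.961 km/s.
First burn Δv₁ = |v_a − v₁| = 5.775 km/s.
Circular speed at r₂: v₂ = √(μ/r₂) = 32.691 km/s.
Transfer-orbit speed at r₂: v_p = √[μ(2/r₂ − 1/a_t)] = 40.637 km/s.
Second burn Δv₂ = |v₂ − v_p| = 7.946 km/s.
Total Δv = Δv₁ + Δv₂ = 13.72 km/s.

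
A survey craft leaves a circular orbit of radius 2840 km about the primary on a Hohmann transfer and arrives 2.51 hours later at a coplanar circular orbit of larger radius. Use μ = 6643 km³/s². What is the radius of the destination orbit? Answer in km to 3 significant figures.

Transfer time t = 2.51 hours = 9036 s, and t = π√(a_t³/μ).
So a_t = (μ t²/π²)^(1/3) = (6643 × (9036)² / π²)^(1/3) = 3801.9 km.
Since a_t = (r₁ + r₂)/2, r₂ = 2a_t − r₁ = 2×3801.9 − 2840 = 4763.8 km.

r₂ = 4760 km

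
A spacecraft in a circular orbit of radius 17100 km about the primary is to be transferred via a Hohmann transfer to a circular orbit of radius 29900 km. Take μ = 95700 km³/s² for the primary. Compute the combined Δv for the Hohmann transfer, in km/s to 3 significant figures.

The Hohmann ellipse has a_t = (r₁ + r₂)/2 = 23500 km.
Circular speed at r₁: v₁ = √(μ/r₁) = √(95700/17100) = 2.3657 km/s.
On the transfer ellipse at r₁, vis-viva gives v_p = √[μ(2/r₁ − 1/a_t)] = 2.6685 km/s.
First burn Δv₁ = |v_p − v₁| = 0.3028 km/s.
Circular speed at r₂: v₂ = √(μ/r₂) = 1.7890 km/s.
Transfer-orbit speed at r₂: v_a = √[μ(2/r₂ − 1/a_t)] = 1.5261 km/s.
Second burn Δv₂ = |v₂ − v_a| = 0.2629 km/s.
Total Δv = Δv₁ + Δv₂ = 0.5657 km/s.

Δv = 0.566 km/s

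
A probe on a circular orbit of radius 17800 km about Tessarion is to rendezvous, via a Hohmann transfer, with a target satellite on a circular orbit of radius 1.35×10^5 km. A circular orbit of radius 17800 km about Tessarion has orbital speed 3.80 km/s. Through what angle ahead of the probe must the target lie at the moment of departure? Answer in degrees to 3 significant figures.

φ = 103°

From the circular-orbit relation v² = μ/r at r = 17800 km: μ = v²r = (3.80)² × 17800 = 2.57032×10^5 km³/s².
The Hohmann ellipse has a_t = (r₁ + r₂)/2 = 76400 km.
The half-period of the transfer ellipse is t = π√(a_t³/μ) = 1.3086×10^5 s.
The target's mean motion on its circular orbit is ω₂ = √(μ/r₂³) = 1.0221×10^-5 rad/s.
Angle swept by the target during transfer: ω₂·t = 1.3375 rad = 76.63°.
Arrival is 180° from departure on the ellipse, so φ = 180° − 76.63° = 103°.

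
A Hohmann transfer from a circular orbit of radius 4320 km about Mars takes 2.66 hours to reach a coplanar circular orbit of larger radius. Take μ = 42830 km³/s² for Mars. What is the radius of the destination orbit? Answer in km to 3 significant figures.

r₂ = 10400 km

Transfer time t = 2.66 hours = 9576 s, and t = π√(a_t³/μ).
So a_t = (μ t²/π²)^(1/3) = (42830 × (9576)² / π²)^(1/3) = 7355.4 km.
Since a_t = (r₁ + r₂)/2, r₂ = 2a_t − r₁ = 2×7355.4 − 4320 = 10390.8 km.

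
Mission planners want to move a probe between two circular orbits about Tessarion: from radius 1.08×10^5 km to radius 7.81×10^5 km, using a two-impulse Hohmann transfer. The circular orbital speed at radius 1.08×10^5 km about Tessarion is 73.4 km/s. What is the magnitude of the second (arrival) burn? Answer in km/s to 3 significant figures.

From the circular-orbit relation v² = μ/r at r = 1.08×10^5 km: μ = v²r = (73.4)² × 1.08×10^5 = 5.81856×10^8 km³/s².
The Hohmann ellipse has a_t = (r₁ + r₂)/2 = 4.445×10^5 km.
On the circular orbit at r = 7.810×10^5 km, v_c = √(μ/r) = 27.29 km/s.
Transfer-orbit speed at the same r (vis-viva, a = a_t): v_t = √[μ(2/r − 1/a_t)] = 13.45 km/s.
Δv₂ = |v_t − v_c| = |13.45 − 27.29| = 13.84 km/s.

Δv₂ = 13.8 km/s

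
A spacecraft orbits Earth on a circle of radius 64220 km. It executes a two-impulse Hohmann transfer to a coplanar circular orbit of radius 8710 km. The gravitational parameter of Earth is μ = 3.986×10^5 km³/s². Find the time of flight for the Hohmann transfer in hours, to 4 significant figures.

t = 9.625 hours

Semi-major axis of the transfer orbit: a_t = (64220 + 8710)/2 = 36465 km.
Transfer time t = π√(a_t³/μ) = π√((36465)³ / 3.986×10^5) = 34650 s.
Converting: 34650 s ÷ 3600 s/hour = 9.625 hours.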